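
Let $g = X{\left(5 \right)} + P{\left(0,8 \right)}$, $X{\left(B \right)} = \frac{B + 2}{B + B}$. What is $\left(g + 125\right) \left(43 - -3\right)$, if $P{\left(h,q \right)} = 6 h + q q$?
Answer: $\frac{43631}{5} \approx 8726.2$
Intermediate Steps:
$X{\left(B \right)} = \frac{2 + B}{2 B}$
$P{\left(h,q \right)} = q^{2} + 6 h$ ($P{\left(h,q \right)} = 6 h + q^{2} = q^{2} + 6 h$)
$g = \frac{647}{10}$ ($g = \frac{2 + 5}{2 \cdot 5} + \left(8^{2} + 6 \cdot 0\right) = \frac{1}{2} \cdot \frac{1}{5} \cdot 7 + \left(64 + 0\right) = \frac{7}{10} + 64 = \frac{647}{10} \approx 64.7$)
$\left(g + 125\right) \left(43 - -3\right) = \left(\frac{647}{10} + 125\right) \left(43 - -3\right) = \frac{1897 \left(43 + 3\right)}{10} = \frac{1897}{10} \cdot 46 = \frac{43631}{5}$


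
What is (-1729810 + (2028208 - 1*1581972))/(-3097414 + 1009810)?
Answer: 213929/347934 ≈ 0.61485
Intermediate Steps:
(-1729810 + (2028208 - 1*1581972))/(-3097414 + 1009810) = (-1729810 + (2028208 - 1581972))/(-2087604) = (-1729810 + 446236)*(-1/2087604) = -1283574*(-1/2087604) = 213929/347934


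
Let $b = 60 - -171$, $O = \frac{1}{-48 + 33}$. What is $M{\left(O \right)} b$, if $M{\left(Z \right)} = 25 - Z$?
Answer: $\frac{28952}{5} \approx 5790.4$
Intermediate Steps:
$O = - \frac{1}{15}$ ($O = \frac{1}{-15} = - \frac{1}{15} \approx -0.066667$)
$b = 231$ ($b = 60 + 171 = 231$)
$M{\left(O \right)} b = \left(25 - - \frac{1}{15}\right) 231 = \left(25 + \frac{1}{15}\right) 231 = \frac{376}{15} \cdot 231 = \frac{28952}{5}$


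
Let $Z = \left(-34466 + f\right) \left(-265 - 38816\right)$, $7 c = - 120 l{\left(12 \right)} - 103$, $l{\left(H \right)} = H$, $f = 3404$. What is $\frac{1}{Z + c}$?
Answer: $\frac{7}{8497536611} \approx 8.2377 \cdot 10^{-10}$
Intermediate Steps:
$c = - \frac{1543}{7}$ ($c = \frac{\left(-120\right) 12 - 103}{7} = \frac{-1440 - 103}{7} = \frac{1}{7} \left(-1543\right) = - \frac{1543}{7} \approx -220.43$)
$Z = 1213934022$ ($Z = \left(-34466 + 3404\right) \left(-265 - 38816\right) = \left(-31062\right) \left(-39081\right) = 1213934022$)
$\frac{1}{Z + c} = \frac{1}{1213934022 - \frac{1543}{7}} = \frac{1}{\frac{8497536611}{7}} = \frac{7}{8497536611}$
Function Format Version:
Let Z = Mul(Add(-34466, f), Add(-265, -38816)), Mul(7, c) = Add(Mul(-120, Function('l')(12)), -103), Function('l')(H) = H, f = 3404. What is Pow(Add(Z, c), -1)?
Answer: Rational(7, 8497536611) ≈ 8.2377e-10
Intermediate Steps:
c = Rational(-1543, 7) (c = Mul(Rational(1, 7), Add(Mul(-120, 12), -103)) = Mul(Rational(1, 7), Add(-1440, -103)) = Mul(Rational(1, 7), -1543) = Rational(-1543, 7) ≈ -220.43)
Z = 1213934022 (Z = Mul(Add(-34466, 3404), Add(-265, -38816)) = Mul(-31062, -39081) = 1213934022)
Pow(Add(Z, c), -1) = Pow(Add(1213934022, Rational(-1543, 7)), -1) = Pow(Rational(8497536611, 7), -1) = Rational(7, 8497536611)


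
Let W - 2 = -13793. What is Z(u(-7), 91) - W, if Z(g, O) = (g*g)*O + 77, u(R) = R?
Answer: 18327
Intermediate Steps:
Z(g, O) = 77 + O*g**2 (Z(g, O) = g**2*O + 77 = O*g**2 + 77 = 77 + O*g**2)
W = -13791 (W = 2 - 13793 = -13791)
Z(u(-7), 91) - W = (77 + 91*(-7)**2) - 1*(-13791) = (77 + 91*49) + 13791 = (77 + 4459) + 13791 = 4536 + 13791 = 18327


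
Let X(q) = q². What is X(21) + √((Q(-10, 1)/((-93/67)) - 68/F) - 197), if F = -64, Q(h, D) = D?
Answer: 441 + I*√27214311/372 ≈ 441.0 + 14.023*I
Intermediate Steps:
X(21) + √((Q(-10, 1)/((-93/67)) - 68/F) - 197) = 21² + √((1/(-93/67) - 68/(-64)) - 197) = 441 + √((1/(-93*1/67) - 68*(-1/64)) - 197) = 441 + √((1/(-93/67) + 17/16) - 197) = 441 + √((1*(-67/93) + 17/16) - 197) = 441 + √((-67/93 + 17/16) - 197) = 441 + √(509/1488 - 197) = 441 + √(-292627/1488) = 441 + I*√27214311/372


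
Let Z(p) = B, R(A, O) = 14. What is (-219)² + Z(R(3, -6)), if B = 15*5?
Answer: 48036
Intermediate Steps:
B = 75
Z(p) = 75
(-219)² + Z(R(3, -6)) = (-219)² + 75 = 47961 + 75 = 48036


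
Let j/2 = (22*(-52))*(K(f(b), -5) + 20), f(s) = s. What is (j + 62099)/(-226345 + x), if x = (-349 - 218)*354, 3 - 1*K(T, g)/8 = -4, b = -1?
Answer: 111789/427063 ≈ 0.26176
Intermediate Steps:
K(T, g) = 56 (K(T, g) = 24 - 8*(-4) = 24 + 32 = 56)
x = -200718 (x = -567*354 = -200718)
j = -173888 (j = 2*((22*(-52))*(56 + 20)) = 2*(-1144*76) = 2*(-86944) = -173888)
(j + 62099)/(-226345 + x) = (-173888 + 62099)/(-226345 - 200718) = -111789/(-427063) = -111789*(-1/427063) = 111789/427063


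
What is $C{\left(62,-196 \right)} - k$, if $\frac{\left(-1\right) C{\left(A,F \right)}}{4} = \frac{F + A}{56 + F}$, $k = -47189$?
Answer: $\frac{1651481}{35} \approx 47185.0$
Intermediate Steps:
$C{\left(A,F \right)} = - \frac{4 \left(A + F\right)}{56 + F}$ ($C{\left(A,F \right)} = - 4 \frac{F + A}{56 + F} = - 4 \frac{A + F}{56 + F} = - \frac{4 \left(A + F\right)}{56 + F}$)
$C{\left(62,-196 \right)} - k = \frac{4 \left(\left(-1\right) 62 - -196\right)}{56 - 196} - -47189 = \frac{4 \left(-62 + 196\right)}{-140} + 47189 = 4 \left(- \frac{1}{140}\right) 134 + 47189 = - \frac{134}{35} + 47189 = \frac{1651481}{35}$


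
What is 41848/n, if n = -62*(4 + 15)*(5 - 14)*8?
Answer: 5231/10602 ≈ 0.49340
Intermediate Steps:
n = 84816 (n = -1178*(-9)*8 = -62*(-171)*8 = 10602*8 = 84816)
41848/n = 41848/84816 = 41848*(1/84816) = 5231/10602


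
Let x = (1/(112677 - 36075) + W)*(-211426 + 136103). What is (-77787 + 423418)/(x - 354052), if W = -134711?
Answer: 26476025862/777240860126479 ≈ 3.4064e-5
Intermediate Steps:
x = 777267981217783/76602 (x = (1/(112677 - 36075) - 134711)*(-211426 + 136103) = (1/76602 - 134711)*(-75323) = -10319132021/76602*(-75323) = 777267981217783/76602 ≈ 1.0147e+10)
(-77787 + 423418)/(x - 354052) = (-77787 + 423418)/(777267981217783/76602 - 354052) = 345631/(777240860126479/76602) = 345631*(76602/777240860126479) = 26476025862/777240860126479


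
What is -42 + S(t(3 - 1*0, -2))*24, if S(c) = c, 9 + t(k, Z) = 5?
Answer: -138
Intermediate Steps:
t(k, Z) = -4 (t(k, Z) = -9 + 5 = -4)
-42 + S(t(3 - 1*0, -2))*24 = -42 - 4*24 = -42 - 96 = -138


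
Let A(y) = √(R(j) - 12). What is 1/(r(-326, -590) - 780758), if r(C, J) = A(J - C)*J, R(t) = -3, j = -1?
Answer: I/(2*(-390379*I + 295*√15)) ≈ -1.2808e-6 + 3.7485e-9*I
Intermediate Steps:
A(y) = I*√15 (A(y) = √(-3 - 12) = √(-15) = I*√15)
r(C, J) = I*J*√15 (r(C, J) = (I*√15)*J = I*J*√15)
1/(r(-326, -590) - 780758) = 1/(I*(-590)*√15 - 780758) = 1/(-590*I*√15 - 780758) = 1/(-780758 - 590*I*√15)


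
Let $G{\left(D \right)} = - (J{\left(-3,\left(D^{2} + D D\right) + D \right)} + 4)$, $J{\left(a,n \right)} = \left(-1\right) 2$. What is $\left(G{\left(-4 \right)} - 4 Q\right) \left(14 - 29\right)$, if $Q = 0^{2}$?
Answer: $30$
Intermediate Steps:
$J{\left(a,n \right)} = -2$
$G{\left(D \right)} = -2$ ($G{\left(D \right)} = - (-2 + 4) = \left(-1\right) 2 = -2$)
$Q = 0$
$\left(G{\left(-4 \right)} - 4 Q\right) \left(14 - 29\right) = \left(-2 - 0\right) \left(14 - 29\right) = \left(-2 + 0\right) \left(-15\right) = \left(-2\right) \left(-15\right) = 30$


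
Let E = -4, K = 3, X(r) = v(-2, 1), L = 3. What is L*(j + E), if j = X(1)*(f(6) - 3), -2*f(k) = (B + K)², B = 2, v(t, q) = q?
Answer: -117/2 ≈ -58.500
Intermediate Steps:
X(r) = 1
f(k) = -25/2 (f(k) = -(2 + 3)²/2 = -½*5² = -½*25 = -25/2)
j = -31/2 (j = 1*(-25/2 - 3) = 1*(-31/2) = -31/2 ≈ -15.500)
L*(j + E) = 3*(-31/2 - 4) = 3*(-39/2) = -117/2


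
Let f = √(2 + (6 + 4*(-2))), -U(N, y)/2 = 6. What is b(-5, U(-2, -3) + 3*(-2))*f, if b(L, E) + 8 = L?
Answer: 0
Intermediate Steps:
U(N, y) = -12 (U(N, y) = -2*6 = -12)
b(L, E) = -8 + L
f = 0 (f = √(2 + (6 - 8)) = √(2 - 2) = √0 = 0)
b(-5, U(-2, -3) + 3*(-2))*f = (-8 - 5)*0 = -13*0 = 0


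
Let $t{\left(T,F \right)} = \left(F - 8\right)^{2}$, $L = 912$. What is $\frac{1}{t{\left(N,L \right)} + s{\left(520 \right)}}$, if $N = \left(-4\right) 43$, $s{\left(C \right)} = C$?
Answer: $\frac{1}{817736} \approx 1.2229 \cdot 10^{-6}$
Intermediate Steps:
$N = -172$
$t{\left(T,F \right)} = \left(-8 + F\right)^{2}$
$\frac{1}{t{\left(N,L \right)} + s{\left(520 \right)}} = \frac{1}{\left(-8 + 912\right)^{2} + 520} = \frac{1}{904^{2} + 520} = \frac{1}{817216 + 520} = \frac{1}{817736}$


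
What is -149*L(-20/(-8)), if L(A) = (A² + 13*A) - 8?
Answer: -18327/4 ≈ -4581.8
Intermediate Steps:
L(A) = -8 + A² + 13*A
-149*L(-20/(-8)) = -149*(-8 + (-20/(-8))² + 13*(-20/(-8))) = -149*(-8 + (-20*(-⅛))² + 13*(-20*(-⅛))) = -149*(-8 + (5/2)² + 13*(5/2)) = -149*(-8 + 25/4 + 65/2) = -149*123/4 = -18327/4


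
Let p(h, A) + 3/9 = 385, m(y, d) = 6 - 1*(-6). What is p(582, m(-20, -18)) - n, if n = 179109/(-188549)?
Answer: 218122873/565647 ≈ 385.62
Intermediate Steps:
m(y, d) = 12 (m(y, d) = 6 + 6 = 12)
p(h, A) = 1154/3 (p(h, A) = -1/3 + 385 = 1154/3)
n = -179109/188549 (n = 179109*(-1/188549) = -179109/188549 ≈ -0.94993)
p(582, m(-20, -18)) - n = 1154/3 - 1*(-179109/188549) = 1154/3 + 179109/188549 = 218122873/565647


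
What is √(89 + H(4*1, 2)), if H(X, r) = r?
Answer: √91 ≈ 9.5394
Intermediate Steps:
√(89 + H(4*1, 2)) = √(89 + 2) = √91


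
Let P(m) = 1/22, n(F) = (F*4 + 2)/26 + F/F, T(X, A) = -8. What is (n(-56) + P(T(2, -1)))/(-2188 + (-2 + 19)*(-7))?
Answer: 2143/659802 ≈ 0.0032479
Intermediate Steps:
n(F) = 14/13 + 2*F/13 (n(F) = (4*F + 2)*(1/26) + 1 = (2 + 4*F)*(1/26) + 1 = (1/13 + 2*F/13) + 1 = 14/13 + 2*F/13)
P(m) = 1/22
(n(-56) + P(T(2, -1)))/(-2188 + (-2 + 19)*(-7)) = ((14/13 + (2/13)*(-56)) + 1/22)/(-2188 + (-2 + 19)*(-7)) = ((14/13 - 112/13) + 1/22)/(-2188 + 17*(-7)) = (-98/13 + 1/22)/(-2188 - 119) = -2143/286/(-2307) = -2143/286*(-1/2307) = 2143/659802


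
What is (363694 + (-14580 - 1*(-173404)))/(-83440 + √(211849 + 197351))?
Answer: -544986274/87022805 - 261259*√1023/174045610 ≈ -6.3106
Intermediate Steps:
(363694 + (-14580 - 1*(-173404)))/(-83440 + √(211849 + 197351)) = (363694 + (-14580 + 173404))/(-83440 + √409200) = (363694 + 158824)/(-83440 + 20*√1023) = 522518/(-83440 + 20*√1023)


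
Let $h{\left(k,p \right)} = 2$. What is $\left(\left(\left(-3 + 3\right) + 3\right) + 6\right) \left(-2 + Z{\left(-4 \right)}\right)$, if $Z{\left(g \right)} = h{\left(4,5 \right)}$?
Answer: $0$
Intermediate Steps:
$Z{\left(g \right)} = 2$
$\left(\left(\left(-3 + 3\right) + 3\right) + 6\right) \left(-2 + Z{\left(-4 \right)}\right) = \left(\left(\left(-3 + 3\right) + 3\right) + 6\right) \left(-2 + 2\right) = \left(\left(0 + 3\right) + 6\right) 0 = \left(3 + 6\right) 0 = 9 \cdot 0 = 0$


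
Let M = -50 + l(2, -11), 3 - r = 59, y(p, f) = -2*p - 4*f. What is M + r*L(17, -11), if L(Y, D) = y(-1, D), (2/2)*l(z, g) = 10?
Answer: -2616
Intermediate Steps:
l(z, g) = 10
y(p, f) = -4*f - 2*p
L(Y, D) = 2 - 4*D (L(Y, D) = -4*D - 2*(-1) = -4*D + 2 = 2 - 4*D)
r = -56 (r = 3 - 1*59 = 3 - 59 = -56)
M = -40 (M = -50 + 10 = -40)
M + r*L(17, -11) = -40 - 56*(2 - 4*(-11)) = -40 - 56*(2 + 44) = -40 - 56*46 = -40 - 2576 = -2616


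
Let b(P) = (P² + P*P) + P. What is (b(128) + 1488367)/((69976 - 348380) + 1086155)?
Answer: 1521263/807751 ≈ 1.8833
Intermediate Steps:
b(P) = P + 2*P² (b(P) = (P² + P²) + P = 2*P² + P = P + 2*P²)
(b(128) + 1488367)/((69976 - 348380) + 1086155) = (128*(1 + 2*128) + 1488367)/((69976 - 348380) + 1086155) = (128*(1 + 256) + 1488367)/(-278404 + 1086155) = (128*257 + 1488367)/807751 = (32896 + 1488367)*(1/807751) = 1521263*(1/807751) = 1521263/807751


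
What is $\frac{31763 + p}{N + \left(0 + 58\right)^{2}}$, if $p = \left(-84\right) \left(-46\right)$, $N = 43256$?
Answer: $\frac{35627}{46620} \approx 0.7642$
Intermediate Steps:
$p = 3864$
$\frac{31763 + p}{N + \left(0 + 58\right)^{2}} = \frac{31763 + 3864}{43256 + \left(0 + 58\right)^{2}} = \frac{35627}{43256 + 58^{2}} = \frac{35627}{43256 + 3364} = \frac{35627}{46620}$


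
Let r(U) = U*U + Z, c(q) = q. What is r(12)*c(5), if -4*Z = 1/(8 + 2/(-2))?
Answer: 20155/28 ≈ 719.82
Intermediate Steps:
Z = -1/28 (Z = -1/(4*(8 + 2/(-2))) = -1/(4*(8 + 2*(-1/2))) = -1/(4*(8 - 1)) = -1/4/7 = -1/4*1/7 = -1/28 ≈ -0.035714)
r(U) = -1/28 + U**2 (r(U) = U*U - 1/28 = U**2 - 1/28 = -1/28 + U**2)
r(12)*c(5) = (-1/28 + 12**2)*5 = (-1/28 + 144)*5 = (4031/28)*5 = 20155/28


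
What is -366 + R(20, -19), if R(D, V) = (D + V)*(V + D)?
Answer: -365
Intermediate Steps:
R(D, V) = (D + V)² (R(D, V) = (D + V)*(D + V) = (D + V)²)
-366 + R(20, -19) = -366 + (20 - 19)² = -366 + 1² = -366 + 1 = -365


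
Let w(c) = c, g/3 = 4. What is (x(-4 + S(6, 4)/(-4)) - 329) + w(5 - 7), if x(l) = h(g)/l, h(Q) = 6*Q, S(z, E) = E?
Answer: -1727/5 ≈ -345.40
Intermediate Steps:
g = 12 (g = 3*4 = 12)
x(l) = 72/l (x(l) = (6*12)/l = 72/l)
(x(-4 + S(6, 4)/(-4)) - 329) + w(5 - 7) = (72/(-4 + 4/(-4)) - 329) + (5 - 7) = (72/(-4 + 4*(-¼)) - 329) - 2 = (72/(-4 - 1) - 329) - 2 = (72/(-5) - 329) - 2 = (72*(-⅕) - 329) - 2 = (-72/5 - 329) - 2 = -1717/5 - 2 = -1727/5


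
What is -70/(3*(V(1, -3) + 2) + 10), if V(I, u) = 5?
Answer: -70/31 ≈ -2.2581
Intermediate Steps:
-70/(3*(V(1, -3) + 2) + 10) = -70/(3*(5 + 2) + 10) = -70/(3*7 + 10) = -70/(21 + 10) = -70/31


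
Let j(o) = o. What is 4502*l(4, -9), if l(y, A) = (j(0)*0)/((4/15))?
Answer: 0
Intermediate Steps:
l(y, A) = 0 (l(y, A) = (0*0)/((4/15)) = 0/((4*(1/15))) = 0/(4/15) = 0*(15/4) = 0)
4502*l(4, -9) = 4502*0 = 0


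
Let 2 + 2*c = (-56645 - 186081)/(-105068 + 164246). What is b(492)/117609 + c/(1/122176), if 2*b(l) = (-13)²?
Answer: -288243679510667/773318378 ≈ -3.7274e+5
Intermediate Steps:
b(l) = 169/2 (b(l) = (½)*(-13)² = (½)*169 = 169/2)
c = -180541/59178 (c = -1 + ((-56645 - 186081)/(-105068 + 164246))/2 = -1 + (-242726/59178)/2 = -1 + (-242726*1/59178)/2 = -1 + (½)*(-121363/29589) = -1 - 121363/59178 = -180541/59178 ≈ -3.0508)
b(492)/117609 + c/(1/122176) = (169/2)/117609 - 180541/(59178*(1/122176)) = (169/2)*(1/117609) - 180541/(59178*1/122176) = 169/235218 - 180541/59178*122176 = 169/235218 - 11028888608/29589 = -288243679510667/773318378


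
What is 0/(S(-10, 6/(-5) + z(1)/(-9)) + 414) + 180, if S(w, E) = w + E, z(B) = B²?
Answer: 180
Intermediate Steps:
S(w, E) = E + w
0/(S(-10, 6/(-5) + z(1)/(-9)) + 414) + 180 = 0/(((6/(-5) + 1²/(-9)) - 10) + 414) + 180 = 0/(((6*(-⅕) + 1*(-⅑)) - 10) + 414) + 180 = 0/(((-6/5 - ⅑) - 10) + 414) + 180 = 0/((-59/45 - 10) + 414) + 180 = 0/(-509/45 + 414) + 180 = 0/(18121/45) + 180 = 0*(45/18121) + 180 = 0 + 180 = 180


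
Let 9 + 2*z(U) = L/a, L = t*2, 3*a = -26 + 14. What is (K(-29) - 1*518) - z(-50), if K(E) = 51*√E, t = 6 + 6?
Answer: -1021/2 + 51*I*√29 ≈ -510.5 + 274.64*I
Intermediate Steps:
t = 12
a = -4 (a = (-26 + 14)/3 = (⅓)*(-12) = -4)
L = 24 (L = 12*2 = 24)
z(U) = -15/2 (z(U) = -9/2 + (24/(-4))/2 = -9/2 + (24*(-¼))/2 = -9/2 + (½)*(-6) = -9/2 - 3 = -15/2)
(K(-29) - 1*518) - z(-50) = (51*√(-29) - 1*518) - 1*(-15/2) = (51*(I*√29) - 518) + 15/2 = (51*I*√29 - 518) + 15/2 = (-518 + 51*I*√29) + 15/2 = -1021/2 + 51*I*√29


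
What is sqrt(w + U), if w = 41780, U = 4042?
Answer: sqrt(45822) ≈ 214.06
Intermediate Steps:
sqrt(w + U) = sqrt(41780 + 4042) = sqrt(45822)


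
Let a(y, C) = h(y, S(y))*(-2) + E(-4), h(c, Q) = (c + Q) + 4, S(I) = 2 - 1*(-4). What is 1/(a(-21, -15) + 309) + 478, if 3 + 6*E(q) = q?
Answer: 945968/1979 ≈ 478.00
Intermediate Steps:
E(q) = -½ + q/6
S(I) = 6 (S(I) = 2 + 4 = 6)
h(c, Q) = 4 + Q + c (h(c, Q) = (Q + c) + 4 = 4 + Q + c)
a(y, C) = -127/6 - 2*y (a(y, C) = (4 + 6 + y)*(-2) + (-½ + (⅙)*(-4)) = (10 + y)*(-2) + (-½ - ⅔) = (-20 - 2*y) - 7/6 = -127/6 - 2*y)
1/(a(-21, -15) + 309) + 478 = 1/((-127/6 - 2*(-21)) + 309) + 478 = 1/((-127/6 + 42) + 309) + 478 = 1/(125/6 + 309) + 478 = 1/(1979/6) + 478 = 6/1979 + 478 = 945968/1979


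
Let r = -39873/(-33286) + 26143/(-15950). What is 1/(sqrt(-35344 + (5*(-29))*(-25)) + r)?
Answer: -64230867884975/4618079354083523464 - 145592579130625*I*sqrt(31719)/4618079354083523464 ≈ -1.3909e-5 - 0.0056148*I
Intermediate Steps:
r = -5323217/12066175 (r = -39873*(-1/33286) + 26143*(-1/15950) = 39873/33286 - 26143/15950 = -5323217/12066175 ≈ -0.44117)
1/(sqrt(-35344 + (5*(-29))*(-25)) + r) = 1/(sqrt(-35344 + (5*(-29))*(-25)) - 5323217/12066175) = 1/(sqrt(-35344 - 145*(-25)) - 5323217/12066175) = 1/(sqrt(-35344 + 3625) - 5323217/12066175) = 1/(sqrt(-31719) - 5323217/12066175) = 1/(I*sqrt(31719) - 5323217/12066175) = 1/(-5323217/12066175 + I*sqrt(31719))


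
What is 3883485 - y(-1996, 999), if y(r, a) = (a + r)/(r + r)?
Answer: 15502871123/3992 ≈ 3.8835e+6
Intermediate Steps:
y(r, a) = (a + r)/(2*r) (y(r, a) = (a + r)/((2*r)) = (a + r)*(1/(2*r)) = (a + r)/(2*r))
3883485 - y(-1996, 999) = 3883485 - (999 - 1996)/(2*(-1996)) = 3883485 - (-1)*(-997)/(2*1996) = 3883485 - 1*997/3992 = 3883485 - 997/3992 = 15502871123/3992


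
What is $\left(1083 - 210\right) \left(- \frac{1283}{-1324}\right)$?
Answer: $\frac{1120059}{1324} \approx 845.97$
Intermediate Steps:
$\left(1083 - 210\right) \left(- \frac{1283}{-1324}\right) = 873 \left(\left(-1283\right) \left(- \frac{1}{1324}\right)\right) = 873 \cdot \frac{1283}{1324} = \frac{1120059}{1324}$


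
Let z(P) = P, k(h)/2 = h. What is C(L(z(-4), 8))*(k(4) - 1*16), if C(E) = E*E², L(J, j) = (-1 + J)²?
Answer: -125000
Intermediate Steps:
k(h) = 2*h
C(E) = E³
C(L(z(-4), 8))*(k(4) - 1*16) = ((-1 - 4)²)³*(2*4 - 1*16) = ((-5)²)³*(8 - 16) = 25³*(-8) = 15625*(-8) = -125000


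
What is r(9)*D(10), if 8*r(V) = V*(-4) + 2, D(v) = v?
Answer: -85/2 ≈ -42.500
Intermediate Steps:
r(V) = ¼ - V/2 (r(V) = (V*(-4) + 2)/8 = (-4*V + 2)/8 = (2 - 4*V)/8 = ¼ - V/2)
r(9)*D(10) = (¼ - ½*9)*10 = (¼ - 9/2)*10 = -17/4*10 = -85/2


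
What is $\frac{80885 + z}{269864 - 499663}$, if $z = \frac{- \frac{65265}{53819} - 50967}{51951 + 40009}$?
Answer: $- \frac{200156456964581}{568660058478380} \approx -0.35198$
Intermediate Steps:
$z = - \frac{1371529119}{2474597620}$ ($z = \frac{\left(-65265\right) \frac{1}{53819} - 50967}{91960} = \left(- \frac{65265}{53819} - 50967\right) \frac{1}{91960} = \left(- \frac{2743058238}{53819}\right) \frac{1}{91960} = - \frac{1371529119}{2474597620} \approx -0.55424$)
$\frac{80885 + z}{269864 - 499663} = \frac{80885 - \frac{1371529119}{2474597620}}{269864 - 499663} = \frac{200156456964581}{2474597620 \left(-229799\right)} = \frac{200156456964581}{2474597620} \left(- \frac{1}{229799}\right) = - \frac{200156456964581}{568660058478380}$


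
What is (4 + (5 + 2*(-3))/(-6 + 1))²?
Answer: 441/25 ≈ 17.640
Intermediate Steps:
(4 + (5 + 2*(-3))/(-6 + 1))² = (4 + (5 - 6)/(-5))² = (4 - 1*(-⅕))² = (4 + ⅕)² = (21/5)² = 441/25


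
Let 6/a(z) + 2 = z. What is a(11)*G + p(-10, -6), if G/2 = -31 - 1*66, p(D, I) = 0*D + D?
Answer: -418/3 ≈ -139.33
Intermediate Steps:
a(z) = 6/(-2 + z)
p(D, I) = D (p(D, I) = 0 + D = D)
G = -194 (G = 2*(-31 - 1*66) = 2*(-31 - 66) = 2*(-97) = -194)
a(11)*G + p(-10, -6) = (6/(-2 + 11))*(-194) - 10 = (6/9)*(-194) - 10 = (6*(⅑))*(-194) - 10 = (⅔)*(-194) - 10 = -388/3 - 10 = -418/3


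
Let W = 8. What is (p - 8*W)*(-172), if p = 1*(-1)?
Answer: 11180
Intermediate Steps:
p = -1
(p - 8*W)*(-172) = (-1 - 8*8)*(-172) = (-1 - 64)*(-172) = -65*(-172) = 11180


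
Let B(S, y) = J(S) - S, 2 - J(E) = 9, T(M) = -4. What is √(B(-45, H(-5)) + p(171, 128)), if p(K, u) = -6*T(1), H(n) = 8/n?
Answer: √62 ≈ 7.8740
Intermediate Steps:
J(E) = -7 (J(E) = 2 - 1*9 = 2 - 9 = -7)
p(K, u) = 24 (p(K, u) = -6*(-4) = 24)
B(S, y) = -7 - S
√(B(-45, H(-5)) + p(171, 128)) = √((-7 - 1*(-45)) + 24) = √((-7 + 45) + 24) = √(38 + 24) = √62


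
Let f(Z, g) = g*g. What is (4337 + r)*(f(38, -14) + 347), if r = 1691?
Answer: 3273204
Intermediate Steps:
f(Z, g) = g**2
(4337 + r)*(f(38, -14) + 347) = (4337 + 1691)*((-14)**2 + 347) = 6028*(196 + 347) = 6028*543 = 3273204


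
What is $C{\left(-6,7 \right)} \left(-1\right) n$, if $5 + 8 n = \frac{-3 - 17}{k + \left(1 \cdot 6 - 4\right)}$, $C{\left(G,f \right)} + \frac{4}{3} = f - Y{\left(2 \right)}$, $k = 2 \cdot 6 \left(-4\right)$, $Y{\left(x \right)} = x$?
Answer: $\frac{385}{184} \approx 2.0924$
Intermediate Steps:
$k = -48$ ($k = 12 \left(-4\right) = -48$)
$C{\left(G,f \right)} = - \frac{10}{3} + f$ ($C{\left(G,f \right)} = - \frac{4}{3} + \left(f - 2\right) = - \frac{4}{3} + \left(-2 + f\right) = - \frac{10}{3} + f$)
$n = - \frac{105}{184}$ ($n = - \frac{5}{8} + \frac{\left(-3 - 17\right) \frac{1}{-48 + \left(1 \cdot 6 - 4\right)}}{8} = - \frac{5}{8} + \frac{\left(-20\right) \frac{1}{-48 + \left(6 - 4\right)}}{8} = - \frac{5}{8} + \frac{\left(-20\right) \frac{1}{-48 + 2}}{8} = - \frac{5}{8} + \frac{\left(-20\right) \frac{1}{-46}}{8} = - \frac{5}{8} + \frac{\left(-20\right) \left(- \frac{1}{46}\right)}{8} = - \frac{5}{8} + \frac{1}{8} \cdot \frac{10}{23} = - \frac{5}{8} + \frac{5}{92} = - \frac{105}{184} \approx -0.57065$)
$C{\left(-6,7 \right)} \left(-1\right) n = \left(- \frac{10}{3} + 7\right) \left(-1\right) \left(- \frac{105}{184}\right) = \frac{11}{3} \left(-1\right) \left(- \frac{105}{184}\right) = \left(- \frac{11}{3}\right) \left(- \frac{105}{184}\right) = \frac{385}{184}$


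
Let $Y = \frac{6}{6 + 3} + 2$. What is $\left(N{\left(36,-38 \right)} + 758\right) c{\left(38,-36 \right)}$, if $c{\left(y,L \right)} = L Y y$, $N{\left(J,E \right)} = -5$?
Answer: $-2746944$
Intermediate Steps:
$Y = \frac{8}{3}$ ($Y = \frac{6}{9} + 2 = 6 \cdot \frac{1}{9} + 2 = \frac{2}{3} + 2 = \frac{8}{3} \approx 2.6667$)
$c{\left(y,L \right)} = \frac{8 L y}{3}$ ($c{\left(y,L \right)} = L \frac{8}{3} y = \frac{8 L}{3} y = \frac{8 L y}{3}$)
$\left(N{\left(36,-38 \right)} + 758\right) c{\left(38,-36 \right)} = \left(-5 + 758\right) \frac{8}{3} \left(-36\right) 38 = 753 \left(-3648\right) = -2746944$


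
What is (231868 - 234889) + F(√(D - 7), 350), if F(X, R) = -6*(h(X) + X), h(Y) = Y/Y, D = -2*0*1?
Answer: -3027 - 6*I*√7 ≈ -3027.0 - 15.875*I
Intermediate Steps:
D = 0 (D = 0*1 = 0)
h(Y) = 1
F(X, R) = -6 - 6*X (F(X, R) = -6*(1 + X) = -6 - 6*X)
(231868 - 234889) + F(√(D - 7), 350) = (231868 - 234889) + (-6 - 6*√(0 - 7)) = -3021 + (-6 - 6*I*√7) = -3027 - 6*I*√7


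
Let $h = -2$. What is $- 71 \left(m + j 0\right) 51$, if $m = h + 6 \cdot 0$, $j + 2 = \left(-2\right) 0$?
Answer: $7242$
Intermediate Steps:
$j = -2$ ($j = -2 - 0 = -2 + 0 = -2$)
$m = -2$ ($m = -2 + 6 \cdot 0 = -2 + 0 = -2$)
$- 71 \left(m + j 0\right) 51 = - 71 \left(-2 - 0\right) 51 = - 71 \left(-2 + 0\right) 51 = \left(-71\right) \left(-2\right) 51 = 142 \cdot 51 = 7242$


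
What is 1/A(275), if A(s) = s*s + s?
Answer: 1/75900 ≈ 1.3175e-5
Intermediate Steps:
A(s) = s + s² (A(s) = s² + s = s + s²)
1/A(275) = 1/(275*(1 + 275)) = 1/(275*276) = 1/75900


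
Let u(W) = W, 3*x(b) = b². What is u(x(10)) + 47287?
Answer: 141961/3 ≈ 47320.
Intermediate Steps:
x(b) = b²/3
u(x(10)) + 47287 = (⅓)*10² + 47287 = (⅓)*100 + 47287 = 100/3 + 47287 = 141961/3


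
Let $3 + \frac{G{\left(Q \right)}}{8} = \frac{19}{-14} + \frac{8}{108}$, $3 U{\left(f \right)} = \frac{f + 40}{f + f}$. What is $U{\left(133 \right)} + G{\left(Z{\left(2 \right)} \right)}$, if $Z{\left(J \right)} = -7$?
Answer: $- \frac{34933}{1026} \approx -34.048$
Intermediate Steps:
$U{\left(f \right)} = \frac{40 + f}{6 f}$ ($U{\left(f \right)} = \frac{\left(f + 40\right) \frac{1}{f + f}}{3} = \frac{\left(40 + f\right) \frac{1}{2 f}}{3} = \frac{\frac{1}{2} \frac{1}{f} \left(40 + f\right)}{3} = \frac{40 + f}{6 f}$)
$G{\left(Q \right)} = - \frac{6476}{189}$ ($G{\left(Q \right)} = -24 + 8 \left(\frac{19}{-14} + \frac{8}{108}\right) = -24 + 8 \left(19 \left(- \frac{1}{14}\right) + 8 \cdot \frac{1}{108}\right) = -24 + 8 \left(- \frac{19}{14} + \frac{2}{27}\right) = -24 + 8 \left(- \frac{485}{378}\right) = -24 - \frac{1940}{189} = - \frac{6476}{189}$)
$U{\left(133 \right)} + G{\left(Z{\left(2 \right)} \right)} = \frac{40 + 133}{6 \cdot 133} - \frac{6476}{189} = \frac{1}{6} \cdot \frac{1}{133} \cdot 173 - \frac{6476}{189} = \frac{173}{798} - \frac{6476}{189} = - \frac{34933}{1026}$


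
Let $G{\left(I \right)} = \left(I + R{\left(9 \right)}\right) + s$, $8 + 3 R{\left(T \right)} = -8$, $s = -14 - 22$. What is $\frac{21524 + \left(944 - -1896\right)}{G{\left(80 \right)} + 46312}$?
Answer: $\frac{18273}{34763} \approx 0.52565$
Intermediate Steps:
$s = -36$
$R{\left(T \right)} = - \frac{16}{3}$ ($R{\left(T \right)} = - \frac{8}{3} + \frac{1}{3} \left(-8\right) = - \frac{8}{3} - \frac{8}{3} = - \frac{16}{3}$)
$G{\left(I \right)} = - \frac{124}{3} + I$ ($G{\left(I \right)} = \left(I - \frac{16}{3}\right) - 36 = \left(- \frac{16}{3} + I\right) - 36 = - \frac{124}{3} + I$)
$\frac{21524 + \left(944 - -1896\right)}{G{\left(80 \right)} + 46312} = \frac{21524 + \left(944 - -1896\right)}{\left(- \frac{124}{3} + 80\right) + 46312} = \frac{21524 + \left(944 + 1896\right)}{\frac{116}{3} + 46312} = \frac{21524 + 2840}{\frac{139052}{3}} = 24364 \cdot \frac{3}{139052} = \frac{18273}{34763}$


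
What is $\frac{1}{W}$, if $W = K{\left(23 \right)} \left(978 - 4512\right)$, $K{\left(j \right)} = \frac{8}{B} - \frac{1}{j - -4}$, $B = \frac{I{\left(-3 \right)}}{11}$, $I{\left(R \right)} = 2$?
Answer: $- \frac{9}{1398286} \approx -6.4365 \cdot 10^{-6}$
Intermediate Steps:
$B = \frac{2}{11} \approx 0.18182$
$K{\left(j \right)} = 44 - \frac{1}{4 + j}$ ($K{\left(j \right)} = \frac{8}{\frac{2}{11}} - \frac{1}{j - -4} = 8 \cdot \frac{11}{2} - \frac{1}{j + 4} = 44 - \frac{1}{4 + j}$)
$W = - \frac{1398286}{9}$ ($W = \frac{175 + 44 \cdot 23}{4 + 23} \left(978 - 4512\right) = \frac{175 + 1012}{27} \left(-3534\right) = \frac{1}{27} \cdot 1187 \left(-3534\right) = \frac{1187}{27} \left(-3534\right) = - \frac{1398286}{9} \approx -1.5537 \cdot 10^{5}$)
$\frac{1}{W} = \frac{1}{- \frac{1398286}{9}} = - \frac{9}{1398286}$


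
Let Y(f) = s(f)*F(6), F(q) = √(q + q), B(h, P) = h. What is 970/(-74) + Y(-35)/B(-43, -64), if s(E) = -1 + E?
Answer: -485/37 + 72*√3/43 ≈ -10.208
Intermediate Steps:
F(q) = √2*√q (F(q) = √(2*q) = √2*√q)
Y(f) = 2*√3*(-1 + f) (Y(f) = (-1 + f)*(√2*√6) = (-1 + f)*(2*√3) = 2*√3*(-1 + f))
970/(-74) + Y(-35)/B(-43, -64) = 970/(-74) + (2*√3*(-1 - 35))/(-43) = 970*(-1/74) + (2*√3*(-36))*(-1/43) = -485/37 - 72*√3*(-1/43) = -485/37 + 72*√3/43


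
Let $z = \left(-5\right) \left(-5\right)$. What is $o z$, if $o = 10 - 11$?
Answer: $-25$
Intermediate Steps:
$o = -1$
$z = 25$
$o z = \left(-1\right) 25 = -25$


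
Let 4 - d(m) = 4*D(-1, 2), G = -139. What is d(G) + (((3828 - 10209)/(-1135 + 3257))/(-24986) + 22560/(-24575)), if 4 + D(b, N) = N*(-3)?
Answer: 11226972153031/260594735180 ≈ 43.082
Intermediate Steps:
D(b, N) = -4 - 3*N (D(b, N) = -4 + N*(-3) = -4 - 3*N)
d(m) = 44 (d(m) = 4 - 4*(-4 - 3*2) = 4 - 4*(-4 - 6) = 4 - 4*(-10) = 4 - 1*(-40) = 4 + 40 = 44)
d(G) + (((3828 - 10209)/(-1135 + 3257))/(-24986) + 22560/(-24575)) = 44 + (((3828 - 10209)/(-1135 + 3257))/(-24986) + 22560/(-24575)) = 44 + (-6381/2122*(-1/24986) + 22560*(-1/24575)) = 44 + (-6381*1/2122*(-1/24986) - 4512/4915) = 44 + (-6381/2122*(-1/24986) - 4512/4915) = 44 + (6381/53020292 - 4512/4915) = 44 - 239196194889/260594735180 = 11226972153031/260594735180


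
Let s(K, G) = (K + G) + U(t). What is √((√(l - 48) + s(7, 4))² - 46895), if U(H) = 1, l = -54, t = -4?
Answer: √(-46853 + 24*I*√102) ≈ 0.5599 + 216.46*I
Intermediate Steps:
s(K, G) = 1 + G + K (s(K, G) = (K + G) + 1 = (G + K) + 1 = 1 + G + K)
√((√(l - 48) + s(7, 4))² - 46895) = √((√(-54 - 48) + (1 + 4 + 7))² - 46895) = √((√(-102) + 12)² - 46895) = √((I*√102 + 12)² - 46895) = √((12 + I*√102)² - 46895) = √(-46895 + (12 + I*√102)²)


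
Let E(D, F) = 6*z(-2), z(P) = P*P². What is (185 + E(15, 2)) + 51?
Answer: 188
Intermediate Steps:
z(P) = P³
E(D, F) = -48 (E(D, F) = 6*(-2)³ = 6*(-8) = -48)
(185 + E(15, 2)) + 51 = (185 - 48) + 51 = 137 + 51 = 188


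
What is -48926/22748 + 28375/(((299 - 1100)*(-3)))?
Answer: 263952661/27331722 ≈ 9.6574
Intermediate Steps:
-48926/22748 + 28375/(((299 - 1100)*(-3))) = -48926*1/22748 + 28375/((-801*(-3))) = -24463/11374 + 28375/2403 = 263952661/27331722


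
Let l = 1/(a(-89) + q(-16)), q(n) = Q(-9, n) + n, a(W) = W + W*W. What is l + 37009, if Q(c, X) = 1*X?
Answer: 288670201/7800 ≈ 37009.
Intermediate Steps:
a(W) = W + W²
Q(c, X) = X
q(n) = 2*n (q(n) = n + n = 2*n)
l = 1/7800 (l = 1/(-89*(1 - 89) + 2*(-16)) = 1/(-89*(-88) - 32) = 1/(7832 - 32) = 1/7800 ≈ 0.00012821)
l + 37009 = 1/7800 + 37009 = 288670201/7800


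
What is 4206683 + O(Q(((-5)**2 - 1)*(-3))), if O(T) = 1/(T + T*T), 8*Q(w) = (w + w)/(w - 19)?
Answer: 8253520327/1962 ≈ 4.2067e+6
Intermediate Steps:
Q(w) = w/(4*(-19 + w)) (Q(w) = ((w + w)/(w - 19))/8 = ((2*w)/(-19 + w))/8 = (2*w/(-19 + w))/8 = w/(4*(-19 + w)))
O(T) = 1/(T + T**2)
4206683 + O(Q(((-5)**2 - 1)*(-3))) = 4206683 + 1/((((((-5)**2 - 1)*(-3))/(4*(-19 + ((-5)**2 - 1)*(-3)))))*(1 + (((-5)**2 - 1)*(-3))/(4*(-19 + ((-5)**2 - 1)*(-3))))) = 4206683 + 1/(((((25 - 1)*(-3))/(4*(-19 + (25 - 1)*(-3)))))*(1 + ((25 - 1)*(-3))/(4*(-19 + (25 - 1)*(-3))))) = 4206683 + 1/((((24*(-3))/(4*(-19 + 24*(-3)))))*(1 + (24*(-3))/(4*(-19 + 24*(-3))))) = 4206683 + 1/((((1/4)*(-72)/(-19 - 72)))*(1 + (1/4)*(-72)/(-19 - 72))) = 4206683 + 1/((((1/4)*(-72)/(-91)))*(1 + (1/4)*(-72)/(-91))) = 4206683 + 1/((((1/4)*(-72)*(-1/91)))*(1 + (1/4)*(-72)*(-1/91))) = 4206683 + 1/((18/91)*(1 + 18/91)) = 4206683 + 91/(18*(109/91)) = 4206683 + (91/18)*(91/109) = 4206683 + 8281/1962 = 8253520327/1962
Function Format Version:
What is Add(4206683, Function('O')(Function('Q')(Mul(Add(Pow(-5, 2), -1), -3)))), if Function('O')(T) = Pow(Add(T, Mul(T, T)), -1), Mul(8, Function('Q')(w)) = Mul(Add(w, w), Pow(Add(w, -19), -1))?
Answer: Rational(8253520327, 1962) ≈ 4.2067e+6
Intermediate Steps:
Function('Q')(w) = Mul(Rational(1, 4), w, Pow(Add(-19, w), -1)) (Function('Q')(w) = Mul(Rational(1, 8), Mul(Add(w, w), Pow(Add(w, -19), -1))) = Mul(Rational(1, 8), Mul(Mul(2, w), Pow(Add(-19, w), -1))) = Mul(Rational(1, 8), Mul(2, w, Pow(Add(-19, w), -1))) = Mul(Rational(1, 4), w, Pow(Add(-19, w), -1)))
Function('O')(T) = Pow(Add(T, Pow(T, 2)), -1)
Add(4206683, Function('O')(Function('Q')(Mul(Add(Pow(-5, 2), -1), -3)))) = Add(4206683, Mul(Pow(Mul(Rational(1, 4), Mul(Add(Pow(-5, 2), -1), -3), Pow(Add(-19, Mul(Add(Pow(-5, 2), -1), -3)), -1)), -1), Pow(Add(1, Mul(Rational(1, 4), Mul(Add(Pow(-5, 2), -1), -3), Pow(Add(-19, Mul(Add(Pow(-5, 2), -1), -3)), -1))), -1))) = Add(4206683, Mul(Pow(Mul(Rational(1, 4), Mul(Add(25, -1), -3), Pow(Add(-19, Mul(Add(25, -1), -3)), -1)), -1), Pow(Add(1, Mul(Rational(1, 4), Mul(Add(25, -1), -3), Pow(Add(-19, Mul(Add(25, -1), -3)), -1))), -1))) = Add(4206683, Mul(Pow(Mul(Rational(1, 4), Mul(24, -3), Pow(Add(-19, Mul(24, -3)), -1)), -1), Pow(Add(1, Mul(Rational(1, 4), Mul(24, -3), Pow(Add(-19, Mul(24, -3)), -1))), -1))) = Add(4206683, Mul(Pow(Mul(Rational(1, 4), -72, Pow(Add(-19, -72), -1)), -1), Pow(Add(1, Mul(Rational(1, 4), -72, Pow(Add(-19, -72), -1))), -1))) = Add(4206683, Mul(Pow(Mul(Rational(1, 4), -72, Pow(-91, -1)), -1), Pow(Add(1, Mul(Rational(1, 4), -72, Pow(-91, -1))), -1))) = Add(4206683, Mul(Pow(Mul(Rational(1, 4), -72, Rational(-1, 91)), -1), Pow(Add(1, Mul(Rational(1, 4), -72, Rational(-1, 91))), -1))) = Add(4206683, Mul(Pow(Rational(18, 91), -1), Pow(Add(1, Rational(18, 91)), -1))) = Add(4206683, Mul(Rational(91, 18), Pow(Rational(109, 91), -1))) = Add(4206683, Mul(Rational(91, 18), Rational(91, 109))) = Add(4206683, Rational(8281, 1962)) = Rational(8253520327, 1962)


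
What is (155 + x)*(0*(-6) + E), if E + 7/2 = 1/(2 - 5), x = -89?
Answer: -253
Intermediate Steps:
E = -23/6 (E = -7/2 + 1/(2 - 5) = -7/2 + 1/(-3) = -7/2 - 1/3 = -23/6 ≈ -3.8333)
(155 + x)*(0*(-6) + E) = (155 - 89)*(0*(-6) - 23/6) = 66*(0 - 23/6) = 66*(-23/6) = -253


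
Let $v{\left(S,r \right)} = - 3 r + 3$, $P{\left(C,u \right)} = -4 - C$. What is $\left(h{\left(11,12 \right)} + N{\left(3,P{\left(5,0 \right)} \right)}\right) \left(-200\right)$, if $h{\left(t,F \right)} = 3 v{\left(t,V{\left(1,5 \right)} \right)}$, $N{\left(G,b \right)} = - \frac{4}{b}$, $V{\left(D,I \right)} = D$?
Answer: $- \frac{800}{9} \approx -88.889$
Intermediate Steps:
$v{\left(S,r \right)} = 3 - 3 r$
$h{\left(t,F \right)} = 0$ ($h{\left(t,F \right)} = 3 \left(3 - 3\right) = 3 \cdot 0 = 0$)
$\left(h{\left(11,12 \right)} + N{\left(3,P{\left(5,0 \right)} \right)}\right) \left(-200\right) = \left(0 - \frac{4}{-4 - 5}\right) \left(-200\right) = \left(0 - \frac{4}{-9}\right) \left(-200\right) = \left(0 - - \frac{4}{9}\right) \left(-200\right) = \left(0 + \frac{4}{9}\right) \left(-200\right) = \frac{4}{9} \left(-200\right) = - \frac{800}{9}$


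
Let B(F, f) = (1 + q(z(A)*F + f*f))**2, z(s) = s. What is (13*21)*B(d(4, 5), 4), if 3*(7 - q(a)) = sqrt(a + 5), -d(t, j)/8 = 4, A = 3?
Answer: 15197 - 7280*I*sqrt(3) ≈ 15197.0 - 12609.0*I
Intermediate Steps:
d(t, j) = -32 (d(t, j) = -8*4 = -32)
q(a) = 7 - sqrt(5 + a)/3 (q(a) = 7 - sqrt(a + 5)/3 = 7 - sqrt(5 + a)/3)
B(F, f) = (8 - sqrt(5 + f**2 + 3*F)/3)**2 (B(F, f) = (1 + (7 - sqrt(5 + (3*F + f*f))/3))**2 = (1 + (7 - sqrt(5 + (3*F + f**2))/3))**2 = (1 + (7 - sqrt(5 + (f**2 + 3*F))/3))**2 = (1 + (7 - sqrt(5 + f**2 + 3*F)/3))**2 = (8 - sqrt(5 + f**2 + 3*F)/3)**2)
(13*21)*B(d(4, 5), 4) = (13*21)*((-24 + sqrt(5 + 4**2 + 3*(-32)))**2/9) = 273*((-24 + sqrt(5 + 16 - 96))**2/9) = 273*((-24 + sqrt(-75))**2/9) = 273*((-24 + 5*I*sqrt(3))**2/9) = 91*(-24 + 5*I*sqrt(3))**2/3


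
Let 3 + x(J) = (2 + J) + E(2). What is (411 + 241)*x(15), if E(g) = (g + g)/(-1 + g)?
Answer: 11736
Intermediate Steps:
E(g) = 2*g/(-1 + g) (E(g) = (2*g)/(-1 + g) = 2*g/(-1 + g))
x(J) = 3 + J (x(J) = -3 + ((2 + J) + 2*2/(-1 + 2)) = -3 + ((2 + J) + 2*2/1) = -3 + ((2 + J) + 2*2*1) = -3 + ((2 + J) + 4) = -3 + (6 + J) = 3 + J)
(411 + 241)*x(15) = (411 + 241)*(3 + 15) = 652*18 = 11736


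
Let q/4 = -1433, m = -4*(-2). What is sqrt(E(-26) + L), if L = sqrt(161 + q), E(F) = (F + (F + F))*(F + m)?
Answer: sqrt(1404 + 3*I*sqrt(619)) ≈ 37.483 + 0.9956*I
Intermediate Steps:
m = 8
q = -5732 (q = 4*(-1433) = -5732)
E(F) = 3*F*(8 + F) (E(F) = (F + (F + F))*(F + 8) = (F + 2*F)*(8 + F) = (3*F)*(8 + F) = 3*F*(8 + F))
L = 3*I*sqrt(619) (L = sqrt(161 - 5732) = sqrt(-5571) = 3*I*sqrt(619) ≈ 74.639*I)
sqrt(E(-26) + L) = sqrt(3*(-26)*(8 - 26) + 3*I*sqrt(619)) = sqrt(3*(-26)*(-18) + 3*I*sqrt(619)) = sqrt(1404 + 3*I*sqrt(619))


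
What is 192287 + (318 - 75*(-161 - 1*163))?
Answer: 216905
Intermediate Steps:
192287 + (318 - 75*(-161 - 1*163)) = 192287 + (318 - 75*(-161 - 163)) = 192287 + (318 - 75*(-324)) = 192287 + (318 + 24300) = 192287 + 24618 = 216905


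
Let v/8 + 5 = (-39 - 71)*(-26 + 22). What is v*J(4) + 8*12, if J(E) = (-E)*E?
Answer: -55584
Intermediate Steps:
J(E) = -E**2
v = 3480 (v = -40 + 8*((-39 - 71)*(-26 + 22)) = -40 + 8*(-110*(-4)) = -40 + 8*440 = -40 + 3520 = 3480)
v*J(4) + 8*12 = 3480*(-1*4**2) + 8*12 = 3480*(-1*16) + 96 = 3480*(-16) + 96 = -55680 + 96 = -55584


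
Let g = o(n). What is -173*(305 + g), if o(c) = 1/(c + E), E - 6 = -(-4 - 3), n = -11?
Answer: -105703/2 ≈ -52852.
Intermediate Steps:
E = 13 (E = 6 - (-4 - 3) = 6 - 1*(-7) = 6 + 7 = 13)
o(c) = 1/(13 + c) (o(c) = 1/(c + 13) = 1/(13 + c))
g = 1/2 (g = 1/(13 - 11) = 1/2 ≈ 0.50000)
-173*(305 + g) = -173*(305 + 1/2) = -173*611/2 = -105703/2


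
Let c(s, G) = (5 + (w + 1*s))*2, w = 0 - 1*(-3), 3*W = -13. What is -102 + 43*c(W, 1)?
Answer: 640/3 ≈ 213.33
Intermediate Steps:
W = -13/3 (W = (1/3)*(-13) = -13/3 ≈ -4.3333)
w = 3 (w = 0 + 3 = 3)
c(s, G) = 16 + 2*s (c(s, G) = (5 + (3 + 1*s))*2 = (5 + (3 + s))*2 = (8 + s)*2 = 16 + 2*s)
-102 + 43*c(W, 1) = -102 + 43*(16 + 2*(-13/3)) = -102 + 43*(16 - 26/3) = -102 + 43*(22/3) = -102 + 946/3 = 640/3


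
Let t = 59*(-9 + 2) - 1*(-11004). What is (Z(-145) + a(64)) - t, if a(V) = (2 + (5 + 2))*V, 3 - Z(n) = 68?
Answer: -10080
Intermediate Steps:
Z(n) = -65 (Z(n) = 3 - 1*68 = 3 - 68 = -65)
a(V) = 9*V (a(V) = (2 + 7)*V = 9*V)
t = 10591 (t = 59*(-7) + 11004 = -413 + 11004 = 10591)
(Z(-145) + a(64)) - t = (-65 + 9*64) - 1*10591 = (-65 + 576) - 10591 = 511 - 10591 = -10080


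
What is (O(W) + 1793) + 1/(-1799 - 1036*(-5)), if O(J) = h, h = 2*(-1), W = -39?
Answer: 6055372/3381 ≈ 1791.0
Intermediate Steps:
h = -2
O(J) = -2
(O(W) + 1793) + 1/(-1799 - 1036*(-5)) = (-2 + 1793) + 1/(-1799 - 1036*(-5)) = 1791 + 1/(-1799 + 5180) = 1791 + 1/3381 = 6055372/3381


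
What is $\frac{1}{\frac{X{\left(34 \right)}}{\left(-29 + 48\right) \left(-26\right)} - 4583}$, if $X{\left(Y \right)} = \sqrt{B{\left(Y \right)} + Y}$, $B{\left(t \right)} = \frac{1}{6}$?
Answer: $- \frac{6710501928}{30754230335819} + \frac{494 \sqrt{1230}}{30754230335819} \approx -0.0002182$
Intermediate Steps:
$B{\left(t \right)} = \frac{1}{6}$
$X{\left(Y \right)} = \sqrt{\frac{1}{6} + Y}$
$\frac{1}{\frac{X{\left(34 \right)}}{\left(-29 + 48\right) \left(-26\right)} - 4583} = \frac{1}{\frac{\frac{1}{6} \sqrt{6 + 36 \cdot 34}}{\left(-29 + 48\right) \left(-26\right)} - 4583} = \frac{1}{\frac{\frac{1}{6} \sqrt{6 + 1224}}{19 \left(-26\right)} - 4583} = \frac{1}{\frac{\frac{1}{6} \sqrt{1230}}{-494} - 4583} = \frac{1}{\frac{\sqrt{1230}}{6} \left(- \frac{1}{494}\right) - 4583} = \frac{1}{- \frac{\sqrt{1230}}{2964} - 4583} = \frac{1}{-4583 - \frac{\sqrt{1230}}{2964}}$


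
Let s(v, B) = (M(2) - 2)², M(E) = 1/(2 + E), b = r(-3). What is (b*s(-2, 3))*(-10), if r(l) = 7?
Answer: -1715/8 ≈ -214.38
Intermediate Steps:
b = 7
s(v, B) = 49/16 (s(v, B) = (1/(2 + 2) - 2)² = (1/4 - 2)² = (¼ - 2)² = (-7/4)² = 49/16)
(b*s(-2, 3))*(-10) = (7*(49/16))*(-10) = (343/16)*(-10) = -1715/8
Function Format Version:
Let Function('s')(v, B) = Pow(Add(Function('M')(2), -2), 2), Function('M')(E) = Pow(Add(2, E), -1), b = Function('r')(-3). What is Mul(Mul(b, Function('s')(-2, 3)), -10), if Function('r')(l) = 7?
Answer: Rational(-1715, 8) ≈ -214.38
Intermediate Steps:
b = 7
Function('s')(v, B) = Rational(49, 16) (Function('s')(v, B) = Pow(Add(Pow(Add(2, 2), -1), -2), 2) = Pow(Add(Pow(4, -1), -2), 2) = Pow(Add(Rational(1, 4), -2), 2) = Pow(Rational(-7, 4), 2) = Rational(49, 16))
Mul(Mul(b, Function('s')(-2, 3)), -10) = Mul(Mul(7, Rational(49, 16)), -10) = Mul(Rational(343, 16), -10) = Rational(-1715, 8)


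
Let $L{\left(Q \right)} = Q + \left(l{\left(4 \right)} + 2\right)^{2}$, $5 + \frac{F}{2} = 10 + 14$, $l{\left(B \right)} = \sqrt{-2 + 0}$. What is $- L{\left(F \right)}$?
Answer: $-40 - 4 i \sqrt{2} \approx -40.0 - 5.6569 i$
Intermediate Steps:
$l{\left(B \right)} = i \sqrt{2}$ ($l{\left(B \right)} = \sqrt{-2} = i \sqrt{2}$)
$F = 38$ ($F = -10 + 2 \left(10 + 14\right) = -10 + 2 \cdot 24 = -10 + 48 = 38$)
$L{\left(Q \right)} = Q + \left(2 + i \sqrt{2}\right)^{2}$ ($L{\left(Q \right)} = Q + \left(i \sqrt{2} + 2\right)^{2} = Q + \left(2 + i \sqrt{2}\right)^{2}$)
$- L{\left(F \right)} = - (38 + \left(2 + i \sqrt{2}\right)^{2}) = -38 - \left(2 + i \sqrt{2}\right)^{2}$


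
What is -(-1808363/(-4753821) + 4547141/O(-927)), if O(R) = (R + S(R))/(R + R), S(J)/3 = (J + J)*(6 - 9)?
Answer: 43232558009351/80814957 ≈ 5.3496e+5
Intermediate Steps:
S(J) = -18*J (S(J) = 3*((J + J)*(6 - 9)) = 3*((2*J)*(-3)) = 3*(-6*J) = -18*J)
O(R) = -17/2 (O(R) = (R - 18*R)/(R + R) = (-17*R)/((2*R)) = (-17*R)*(1/(2*R)) = -17/2)
-(-1808363/(-4753821) + 4547141/O(-927)) = -(-1808363/(-4753821) + 4547141/(-17/2)) = -(-1808363*(-1/4753821) + 4547141*(-2/17)) = -(1808363/4753821 - 9094282/17) = -1*(-43232558009351/80814957) = 43232558009351/80814957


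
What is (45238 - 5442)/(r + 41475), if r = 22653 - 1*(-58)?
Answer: 19898/32093 ≈ 0.62001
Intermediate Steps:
r = 22711 (r = 22653 + 58 = 22711)
(45238 - 5442)/(r + 41475) = (45238 - 5442)/(22711 + 41475) = 39796/64186 = 39796*(1/64186) = 19898/32093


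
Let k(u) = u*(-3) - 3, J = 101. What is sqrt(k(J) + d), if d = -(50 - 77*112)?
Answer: 2*sqrt(2067) ≈ 90.929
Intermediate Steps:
k(u) = -3 - 3*u (k(u) = -3*u - 3 = -3 - 3*u)
d = 8574 (d = -(50 - 8624) = -1*(-8574) = 8574)
sqrt(k(J) + d) = sqrt((-3 - 3*101) + 8574) = sqrt((-3 - 303) + 8574) = sqrt(-306 + 8574) = sqrt(8268) = 2*sqrt(2067)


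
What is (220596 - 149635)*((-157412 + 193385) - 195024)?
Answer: -11286418011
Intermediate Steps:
(220596 - 149635)*((-157412 + 193385) - 195024) = 70961*(35973 - 195024) = 70961*(-159051) = -11286418011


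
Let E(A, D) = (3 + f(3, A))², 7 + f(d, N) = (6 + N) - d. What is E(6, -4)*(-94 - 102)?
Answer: -4900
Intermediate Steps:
f(d, N) = -1 + N - d (f(d, N) = -7 + ((6 + N) - d) = -7 + (6 + N - d) = -1 + N - d)
E(A, D) = (-1 + A)² (E(A, D) = (3 + (-1 + A - 1*3))² = (3 + (-1 + A - 3))² = (3 + (-4 + A))² = (-1 + A)²)
E(6, -4)*(-94 - 102) = (-1 + 6)²*(-94 - 102) = 5²*(-196) = 25*(-196) = -4900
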